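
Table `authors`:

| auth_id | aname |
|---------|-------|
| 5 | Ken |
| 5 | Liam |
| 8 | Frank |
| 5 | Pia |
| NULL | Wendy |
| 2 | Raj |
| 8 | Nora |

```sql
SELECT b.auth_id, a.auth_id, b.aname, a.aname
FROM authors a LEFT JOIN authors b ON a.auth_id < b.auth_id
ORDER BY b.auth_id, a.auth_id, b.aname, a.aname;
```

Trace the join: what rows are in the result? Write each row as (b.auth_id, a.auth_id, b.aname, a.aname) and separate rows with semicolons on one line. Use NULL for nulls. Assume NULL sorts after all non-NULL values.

(5, 2, Ken, Raj); (5, 2, Liam, Raj); (5, 2, Pia, Raj); (8, 2, Frank, Raj); (8, 2, Nora, Raj); (8, 5, Frank, Ken); (8, 5, Frank, Liam); (8, 5, Frank, Pia); (8, 5, Nora, Ken); (8, 5, Nora, Liam); (8, 5, Nora, Pia); (NULL, 8, NULL, Frank); (NULL, 8, NULL, Nora); (NULL, NULL, NULL, Wendy)

LEFT JOIN keeps every row from `authors a`; unmatched rows get NULL for `authors b`'s columns.
Matching on a.auth_id < b.auth_id. A NULL in a compared column never satisfies the condition.
Matched pairs: 11; unmatched a rows kept: 3.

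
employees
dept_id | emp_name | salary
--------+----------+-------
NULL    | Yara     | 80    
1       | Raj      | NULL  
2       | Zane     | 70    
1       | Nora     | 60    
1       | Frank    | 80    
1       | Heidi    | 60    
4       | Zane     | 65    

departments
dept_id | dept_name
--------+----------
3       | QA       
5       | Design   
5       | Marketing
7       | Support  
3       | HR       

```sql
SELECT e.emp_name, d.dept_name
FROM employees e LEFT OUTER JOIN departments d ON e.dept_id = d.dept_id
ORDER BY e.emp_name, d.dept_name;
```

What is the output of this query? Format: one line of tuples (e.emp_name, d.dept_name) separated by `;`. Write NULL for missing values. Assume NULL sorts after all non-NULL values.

(Frank, NULL); (Heidi, NULL); (Nora, NULL); (Raj, NULL); (Yara, NULL); (Zane, NULL); (Zane, NULL)

LEFT JOIN keeps every row from `employees`; unmatched rows get NULL for `departments`'s columns.
Matching on e.dept_id = d.dept_id. A NULL in a compared column never satisfies the condition.
Matched pairs: 0; unmatched e rows kept: 7.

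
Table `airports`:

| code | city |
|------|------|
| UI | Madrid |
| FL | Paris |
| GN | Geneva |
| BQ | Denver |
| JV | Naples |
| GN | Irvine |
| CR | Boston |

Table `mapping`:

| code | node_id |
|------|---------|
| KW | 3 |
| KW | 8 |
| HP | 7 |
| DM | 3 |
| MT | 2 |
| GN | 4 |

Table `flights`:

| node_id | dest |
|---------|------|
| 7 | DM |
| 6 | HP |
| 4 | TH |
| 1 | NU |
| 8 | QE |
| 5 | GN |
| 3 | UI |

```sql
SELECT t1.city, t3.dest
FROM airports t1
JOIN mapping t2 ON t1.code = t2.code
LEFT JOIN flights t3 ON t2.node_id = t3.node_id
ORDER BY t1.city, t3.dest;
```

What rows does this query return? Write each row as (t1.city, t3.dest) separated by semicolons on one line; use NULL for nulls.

Joins associate left-to-right: airports INNER JOIN mapping on code gives 2 intermediate row(s).
Then LEFT JOIN `flights t3` on node_id: each of those 2 rows is kept; rows whose t2.node_id has no match in t3 get NULL for t3's columns.

(Geneva, TH); (Irvine, TH)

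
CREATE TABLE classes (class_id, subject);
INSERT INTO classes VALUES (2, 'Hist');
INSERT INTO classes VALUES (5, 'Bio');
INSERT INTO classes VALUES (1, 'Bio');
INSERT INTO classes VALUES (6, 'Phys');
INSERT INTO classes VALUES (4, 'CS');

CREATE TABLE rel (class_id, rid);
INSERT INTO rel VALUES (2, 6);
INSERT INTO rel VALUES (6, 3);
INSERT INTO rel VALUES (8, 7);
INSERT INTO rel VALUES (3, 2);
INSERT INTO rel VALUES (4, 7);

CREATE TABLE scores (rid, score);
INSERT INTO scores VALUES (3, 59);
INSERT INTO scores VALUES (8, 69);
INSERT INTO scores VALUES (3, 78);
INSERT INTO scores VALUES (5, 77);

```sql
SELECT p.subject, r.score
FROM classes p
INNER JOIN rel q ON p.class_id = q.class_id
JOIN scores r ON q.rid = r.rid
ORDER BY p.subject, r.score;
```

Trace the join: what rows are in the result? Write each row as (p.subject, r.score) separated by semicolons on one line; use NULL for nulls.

Evaluate left to right. First `classes p INNER JOIN rel q` on class_id: 3 row(s).
Then INNER JOIN `scores r` on rid: keep only rows whose q.rid appears in r.

(Phys, 59); (Phys, 78)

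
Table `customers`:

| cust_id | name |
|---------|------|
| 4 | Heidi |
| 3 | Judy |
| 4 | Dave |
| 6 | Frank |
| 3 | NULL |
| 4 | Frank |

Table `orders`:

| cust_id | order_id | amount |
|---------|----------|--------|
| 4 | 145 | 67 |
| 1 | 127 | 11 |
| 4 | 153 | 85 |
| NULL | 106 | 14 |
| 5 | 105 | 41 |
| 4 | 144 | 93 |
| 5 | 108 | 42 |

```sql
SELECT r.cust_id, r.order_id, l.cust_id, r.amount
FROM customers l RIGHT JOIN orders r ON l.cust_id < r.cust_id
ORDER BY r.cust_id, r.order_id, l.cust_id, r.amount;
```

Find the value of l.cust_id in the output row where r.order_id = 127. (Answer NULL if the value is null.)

NULL

RIGHT JOIN keeps every row from `orders`; unmatched rows get NULL for `customers`'s columns.
Matching on l.cust_id < r.cust_id. A NULL in a compared column never satisfies the condition.
- l[0] cust_id=4 → 2 match(es) in r → 2 row(s).
- l[1] cust_id=3 → 5 match(es) in r → 5 row(s).
- l[2] cust_id=4 → 2 match(es) in r → 2 row(s).
- l[3] cust_id=6 → no match.
- l[4] cust_id=3 → 5 match(es) in r → 5 row(s).
- l[5] cust_id=4 → 2 match(es) in r → 2 row(s).
- plus 2 unmatched r row(s), each kept with NULL l columns.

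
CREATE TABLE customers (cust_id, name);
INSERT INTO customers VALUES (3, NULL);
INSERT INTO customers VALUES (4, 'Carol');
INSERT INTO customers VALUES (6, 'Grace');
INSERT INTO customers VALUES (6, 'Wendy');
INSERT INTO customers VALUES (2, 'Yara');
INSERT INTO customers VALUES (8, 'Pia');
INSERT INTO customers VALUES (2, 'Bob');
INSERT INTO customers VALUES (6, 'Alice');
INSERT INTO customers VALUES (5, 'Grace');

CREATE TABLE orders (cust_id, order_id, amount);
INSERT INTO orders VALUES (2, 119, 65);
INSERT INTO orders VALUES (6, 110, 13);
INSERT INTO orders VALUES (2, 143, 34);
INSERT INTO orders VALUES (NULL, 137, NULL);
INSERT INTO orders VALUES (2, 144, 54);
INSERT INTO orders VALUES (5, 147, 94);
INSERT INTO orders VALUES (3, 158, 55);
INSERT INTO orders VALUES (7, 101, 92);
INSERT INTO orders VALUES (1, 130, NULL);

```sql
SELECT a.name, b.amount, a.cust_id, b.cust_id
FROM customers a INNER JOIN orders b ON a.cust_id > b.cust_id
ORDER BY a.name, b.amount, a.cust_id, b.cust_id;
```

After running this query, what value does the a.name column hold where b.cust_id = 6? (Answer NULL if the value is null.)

INNER JOIN keeps only pairs where the ON condition holds.
Matching on a.cust_id > b.cust_id. A NULL in a compared column never satisfies the condition.
Matched pairs: 42.

Pia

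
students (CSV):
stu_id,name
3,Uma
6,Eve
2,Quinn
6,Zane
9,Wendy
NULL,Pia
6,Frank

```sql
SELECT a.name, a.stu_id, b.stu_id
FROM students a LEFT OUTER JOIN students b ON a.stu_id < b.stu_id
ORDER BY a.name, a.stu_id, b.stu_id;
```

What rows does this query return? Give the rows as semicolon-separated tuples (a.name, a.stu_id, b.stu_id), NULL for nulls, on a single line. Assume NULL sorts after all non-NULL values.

LEFT JOIN keeps every row from `students a`; unmatched rows get NULL for `students b`'s columns.
Matching on a.stu_id < b.stu_id. A NULL in a compared column never satisfies the condition.
- stu_id=3: 4 matching b row(s), so 4 row(s) emitted.
- stu_id=6: 1 matching b row(s), so 1 row(s) emitted.
- stu_id=2: 5 matching b row(s), so 5 row(s) emitted.
- stu_id=6: 1 matching b row(s), so 1 row(s) emitted.
- stu_id=9: no b row matches, row kept with b columns NULL.
- stu_id=NULL: no b row matches, row kept with b columns NULL.
- stu_id=6: 1 matching b row(s), so 1 row(s) emitted.

(Eve, 6, 9); (Frank, 6, 9); (Pia, NULL, NULL); (Quinn, 2, 3); (Quinn, 2, 6); (Quinn, 2, 6); (Quinn, 2, 6); (Quinn, 2, 9); (Uma, 3, 6); (Uma, 3, 6); (Uma, 3, 6); (Uma, 3, 9); (Wendy, 9, NULL); (Zane, 6, 9)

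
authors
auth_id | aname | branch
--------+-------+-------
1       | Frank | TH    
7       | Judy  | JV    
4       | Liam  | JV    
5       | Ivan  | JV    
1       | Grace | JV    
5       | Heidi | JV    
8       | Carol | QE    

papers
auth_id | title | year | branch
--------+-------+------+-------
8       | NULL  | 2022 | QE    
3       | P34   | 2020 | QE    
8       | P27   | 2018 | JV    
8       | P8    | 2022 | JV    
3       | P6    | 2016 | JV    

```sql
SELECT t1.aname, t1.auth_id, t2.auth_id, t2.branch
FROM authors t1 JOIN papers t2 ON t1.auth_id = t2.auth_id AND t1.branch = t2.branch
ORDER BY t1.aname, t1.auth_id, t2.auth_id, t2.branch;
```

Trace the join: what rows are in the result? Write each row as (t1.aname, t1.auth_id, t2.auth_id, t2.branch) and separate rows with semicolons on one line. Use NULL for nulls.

INNER JOIN keeps only pairs where the ON condition holds.
Matching on t1.auth_id = t2.auth_id AND t1.branch = t2.branch.
Matched pairs: 1.

(Carol, 8, 8, QE)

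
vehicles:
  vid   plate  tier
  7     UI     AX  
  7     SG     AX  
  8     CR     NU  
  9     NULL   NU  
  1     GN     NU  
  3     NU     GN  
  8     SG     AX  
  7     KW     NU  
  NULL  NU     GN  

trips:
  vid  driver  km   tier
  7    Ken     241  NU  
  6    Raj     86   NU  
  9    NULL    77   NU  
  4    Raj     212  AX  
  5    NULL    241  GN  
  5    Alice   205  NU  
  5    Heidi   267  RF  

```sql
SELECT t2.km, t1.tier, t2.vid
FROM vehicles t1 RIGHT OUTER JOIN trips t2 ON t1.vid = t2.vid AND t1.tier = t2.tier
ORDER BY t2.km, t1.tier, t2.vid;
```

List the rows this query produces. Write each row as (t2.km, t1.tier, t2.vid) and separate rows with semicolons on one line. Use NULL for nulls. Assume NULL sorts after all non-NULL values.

(77, NU, 9); (86, NULL, 6); (205, NULL, 5); (212, NULL, 4); (241, NU, 7); (241, NULL, 5); (267, NULL, 5)

RIGHT JOIN keeps every row from `trips`; unmatched rows get NULL for `vehicles`'s columns.
Matching on t1.vid = t2.vid AND t1.tier = t2.tier. A NULL in a compared column never satisfies the condition.
Matched pairs: 2; unmatched t2 rows kept: 5.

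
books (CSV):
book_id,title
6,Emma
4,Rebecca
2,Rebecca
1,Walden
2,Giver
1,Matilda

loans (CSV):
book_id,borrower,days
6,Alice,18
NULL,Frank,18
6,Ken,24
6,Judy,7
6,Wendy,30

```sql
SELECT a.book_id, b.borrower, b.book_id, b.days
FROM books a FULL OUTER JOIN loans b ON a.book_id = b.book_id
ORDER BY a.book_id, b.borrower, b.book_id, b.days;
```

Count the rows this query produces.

10

FULL OUTER JOIN keeps every row from both sides; unmatched rows get NULL for the other side's columns.
Matching on a.book_id = b.book_id. A NULL in a compared column never satisfies the condition.
- a row (book_id=6): matches 4 b row(s) → 4 output row(s).
- a row (book_id=4): no match → kept, b columns NULL.
- a row (book_id=2): no match → kept, b columns NULL.
- a row (book_id=1): no match → kept, b columns NULL.
- a row (book_id=2): no match → kept, b columns NULL.
- a row (book_id=1): no match → kept, b columns NULL.
- plus 1 unmatched b row(s), each kept with NULL a columns.
Total: 4 matched + 6 padded = 10 rows.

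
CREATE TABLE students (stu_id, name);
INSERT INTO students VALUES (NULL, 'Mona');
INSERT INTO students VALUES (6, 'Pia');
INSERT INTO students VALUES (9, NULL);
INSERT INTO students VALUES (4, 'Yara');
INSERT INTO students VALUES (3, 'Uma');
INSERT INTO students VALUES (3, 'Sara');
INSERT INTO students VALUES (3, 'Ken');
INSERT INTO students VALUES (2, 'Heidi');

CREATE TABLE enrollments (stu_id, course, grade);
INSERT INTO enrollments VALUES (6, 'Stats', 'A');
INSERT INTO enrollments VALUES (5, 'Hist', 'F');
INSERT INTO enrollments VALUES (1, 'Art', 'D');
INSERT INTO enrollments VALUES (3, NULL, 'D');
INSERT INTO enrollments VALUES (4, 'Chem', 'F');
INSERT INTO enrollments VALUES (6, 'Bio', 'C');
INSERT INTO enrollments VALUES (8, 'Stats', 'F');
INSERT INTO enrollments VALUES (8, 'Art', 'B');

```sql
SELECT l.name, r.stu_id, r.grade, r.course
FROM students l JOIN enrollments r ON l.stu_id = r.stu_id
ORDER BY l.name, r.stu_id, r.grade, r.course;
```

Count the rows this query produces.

INNER JOIN keeps only pairs where the ON condition holds.
Matching on l.stu_id = r.stu_id. A NULL in a compared column never satisfies the condition.
Matched pairs: 6.
Total: 6 rows.

6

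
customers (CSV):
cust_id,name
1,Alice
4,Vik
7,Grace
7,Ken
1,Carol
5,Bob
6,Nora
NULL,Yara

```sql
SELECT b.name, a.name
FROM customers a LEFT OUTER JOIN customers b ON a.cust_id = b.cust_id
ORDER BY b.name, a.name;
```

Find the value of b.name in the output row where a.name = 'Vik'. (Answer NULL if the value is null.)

LEFT JOIN keeps every row from `customers a`; unmatched rows get NULL for `customers b`'s columns.
Matching on a.cust_id = b.cust_id. A NULL in a compared column never satisfies the condition.
Matched pairs: 11; unmatched a rows kept: 1.

Vik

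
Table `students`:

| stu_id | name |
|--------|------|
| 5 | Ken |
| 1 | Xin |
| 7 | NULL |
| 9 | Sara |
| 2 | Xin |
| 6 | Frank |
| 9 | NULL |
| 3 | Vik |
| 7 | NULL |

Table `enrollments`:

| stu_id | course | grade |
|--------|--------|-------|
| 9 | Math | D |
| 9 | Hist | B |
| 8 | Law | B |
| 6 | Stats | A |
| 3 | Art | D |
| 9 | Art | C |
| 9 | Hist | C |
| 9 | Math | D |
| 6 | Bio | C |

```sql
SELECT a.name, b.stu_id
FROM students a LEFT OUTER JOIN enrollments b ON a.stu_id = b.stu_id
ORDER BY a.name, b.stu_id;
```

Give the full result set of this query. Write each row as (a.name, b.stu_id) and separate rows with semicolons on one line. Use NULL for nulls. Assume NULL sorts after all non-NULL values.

(Frank, 6); (Frank, 6); (Ken, NULL); (Sara, 9); (Sara, 9); (Sara, 9); (Sara, 9); (Sara, 9); (Vik, 3); (Xin, NULL); (Xin, NULL); (NULL, 9); (NULL, 9); (NULL, 9); (NULL, 9); (NULL, 9); (NULL, NULL); (NULL, NULL)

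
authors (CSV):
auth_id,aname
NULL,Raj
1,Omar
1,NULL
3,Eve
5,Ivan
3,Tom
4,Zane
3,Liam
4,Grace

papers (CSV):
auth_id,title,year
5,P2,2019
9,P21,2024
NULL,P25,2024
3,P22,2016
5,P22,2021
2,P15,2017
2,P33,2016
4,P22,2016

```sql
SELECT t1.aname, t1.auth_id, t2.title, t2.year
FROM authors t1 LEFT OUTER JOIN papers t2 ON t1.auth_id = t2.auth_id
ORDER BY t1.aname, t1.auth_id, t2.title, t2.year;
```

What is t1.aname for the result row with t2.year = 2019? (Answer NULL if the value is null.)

LEFT JOIN keeps every row from `authors`; unmatched rows get NULL for `papers`'s columns.
Matching on t1.auth_id = t2.auth_id. A NULL in a compared column never satisfies the condition.
- auth_id=NULL: no t2 row matches, row kept with t2 columns NULL.
- auth_id=1: no t2 row matches, row kept with t2 columns NULL.
- auth_id=1: no t2 row matches, row kept with t2 columns NULL.
- auth_id=3: 1 matching t2 row(s), so 1 row(s) emitted.
- auth_id=5: 2 matching t2 row(s), so 2 row(s) emitted.
- auth_id=3: 1 matching t2 row(s), so 1 row(s) emitted.
- auth_id=4: 1 matching t2 row(s), so 1 row(s) emitted.
- auth_id=3: 1 matching t2 row(s), so 1 row(s) emitted.
- auth_id=4: 1 matching t2 row(s), so 1 row(s) emitted.

Ivan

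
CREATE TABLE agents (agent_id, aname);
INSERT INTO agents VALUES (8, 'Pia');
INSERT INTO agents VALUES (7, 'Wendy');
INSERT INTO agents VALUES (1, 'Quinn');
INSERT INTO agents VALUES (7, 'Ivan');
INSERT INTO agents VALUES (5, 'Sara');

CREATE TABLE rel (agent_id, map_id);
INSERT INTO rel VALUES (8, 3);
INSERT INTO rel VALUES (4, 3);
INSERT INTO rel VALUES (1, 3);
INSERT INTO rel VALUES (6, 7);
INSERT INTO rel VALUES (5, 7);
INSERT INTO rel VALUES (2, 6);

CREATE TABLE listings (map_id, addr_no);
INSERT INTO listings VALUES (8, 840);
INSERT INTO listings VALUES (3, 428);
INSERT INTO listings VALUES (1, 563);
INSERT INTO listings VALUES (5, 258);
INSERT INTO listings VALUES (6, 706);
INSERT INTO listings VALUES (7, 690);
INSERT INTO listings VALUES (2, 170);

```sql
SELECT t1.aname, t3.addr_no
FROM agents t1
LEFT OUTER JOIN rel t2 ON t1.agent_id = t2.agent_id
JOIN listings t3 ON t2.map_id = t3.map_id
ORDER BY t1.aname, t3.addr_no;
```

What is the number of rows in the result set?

3

Step 1 — t1 LEFT JOIN t2 on agent_id → 5 row(s).
Then INNER JOIN `listings t3` on map_id: keep only rows whose t2.map_id appears in t3.
Result: 3 row(s).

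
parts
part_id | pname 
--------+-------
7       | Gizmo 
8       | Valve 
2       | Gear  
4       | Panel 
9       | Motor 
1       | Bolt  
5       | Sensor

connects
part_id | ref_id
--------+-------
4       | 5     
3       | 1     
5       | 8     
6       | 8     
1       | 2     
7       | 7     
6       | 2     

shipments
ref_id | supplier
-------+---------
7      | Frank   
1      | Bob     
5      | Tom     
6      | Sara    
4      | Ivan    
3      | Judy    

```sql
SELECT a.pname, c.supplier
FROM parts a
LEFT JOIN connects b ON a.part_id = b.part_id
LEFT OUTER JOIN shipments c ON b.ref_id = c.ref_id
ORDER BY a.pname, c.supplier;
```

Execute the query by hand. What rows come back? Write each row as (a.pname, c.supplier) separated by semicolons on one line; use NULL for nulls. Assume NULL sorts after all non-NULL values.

Joins associate left-to-right: parts LEFT JOIN connects on part_id gives 7 intermediate row(s).
Then LEFT JOIN `shipments c` on ref_id: each of those 7 rows is kept; rows whose b.ref_id has no match in c get NULL for c's columns.

(Bolt, NULL); (Gear, NULL); (Gizmo, Frank); (Motor, NULL); (Panel, Tom); (Sensor, NULL); (Valve, NULL)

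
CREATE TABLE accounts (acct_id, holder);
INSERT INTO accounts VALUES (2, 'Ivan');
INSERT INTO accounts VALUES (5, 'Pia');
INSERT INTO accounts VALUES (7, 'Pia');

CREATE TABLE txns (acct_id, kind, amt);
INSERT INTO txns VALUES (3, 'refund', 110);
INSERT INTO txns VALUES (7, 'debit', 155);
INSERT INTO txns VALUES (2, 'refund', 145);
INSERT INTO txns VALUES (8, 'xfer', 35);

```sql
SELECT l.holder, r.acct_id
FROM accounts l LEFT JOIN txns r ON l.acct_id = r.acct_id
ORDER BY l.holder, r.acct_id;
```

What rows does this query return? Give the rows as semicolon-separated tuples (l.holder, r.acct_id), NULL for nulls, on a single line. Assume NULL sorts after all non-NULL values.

(Ivan, 2); (Pia, 7); (Pia, NULL)

LEFT JOIN keeps every row from `accounts`; unmatched rows get NULL for `txns`'s columns.
Matching on l.acct_id = r.acct_id.
- acct_id=2: 1 matching r row(s), so 1 row(s) emitted.
- acct_id=5: no r row matches, row kept with r columns NULL.
- acct_id=7: 1 matching r row(s), so 1 row(s) emitted.
After projecting and ordering:
l.holder | r.acct_id
Ivan | 2
Pia | 7
Pia | NULL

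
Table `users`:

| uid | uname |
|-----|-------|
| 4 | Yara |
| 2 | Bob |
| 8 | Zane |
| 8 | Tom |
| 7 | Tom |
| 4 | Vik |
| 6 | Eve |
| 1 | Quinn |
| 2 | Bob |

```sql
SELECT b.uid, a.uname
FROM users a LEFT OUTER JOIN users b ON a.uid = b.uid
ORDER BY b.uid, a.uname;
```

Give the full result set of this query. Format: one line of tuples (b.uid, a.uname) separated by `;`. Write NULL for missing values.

(1, Quinn); (2, Bob); (2, Bob); (2, Bob); (2, Bob); (4, Vik); (4, Vik); (4, Yara); (4, Yara); (6, Eve); (7, Tom); (8, Tom); (8, Tom); (8, Zane); (8, Zane)

LEFT JOIN keeps every row from `users a`; unmatched rows get NULL for `users b`'s columns.
Matching on a.uid = b.uid.
- a (uid=4) pairs with 2 row(s) of b.
- a (uid=2) pairs with 2 row(s) of b.
- a (uid=8) pairs with 2 row(s) of b.
- a (uid=8) pairs with 2 row(s) of b.
- a (uid=7) pairs with 1 row(s) of b.
- a (uid=4) pairs with 2 row(s) of b.
- a (uid=6) pairs with 1 row(s) of b.
- a (uid=1) pairs with 1 row(s) of b.
- a (uid=2) pairs with 2 row(s) of b.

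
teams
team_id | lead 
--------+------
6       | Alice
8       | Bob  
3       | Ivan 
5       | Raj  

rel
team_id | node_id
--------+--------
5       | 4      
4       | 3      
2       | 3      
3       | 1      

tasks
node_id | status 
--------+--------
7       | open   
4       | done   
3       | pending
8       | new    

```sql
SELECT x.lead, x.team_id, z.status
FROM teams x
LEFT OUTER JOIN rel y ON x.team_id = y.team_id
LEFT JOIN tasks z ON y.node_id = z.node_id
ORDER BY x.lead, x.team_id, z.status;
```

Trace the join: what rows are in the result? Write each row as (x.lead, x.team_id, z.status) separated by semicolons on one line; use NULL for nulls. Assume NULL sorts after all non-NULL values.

(Alice, 6, NULL); (Bob, 8, NULL); (Ivan, 3, NULL); (Raj, 5, done)

Step 1 — x LEFT JOIN y on team_id → 4 row(s).
Then LEFT JOIN `tasks z` on node_id: each of those 4 rows is kept; rows whose y.node_id has no match in z get NULL for z's columns.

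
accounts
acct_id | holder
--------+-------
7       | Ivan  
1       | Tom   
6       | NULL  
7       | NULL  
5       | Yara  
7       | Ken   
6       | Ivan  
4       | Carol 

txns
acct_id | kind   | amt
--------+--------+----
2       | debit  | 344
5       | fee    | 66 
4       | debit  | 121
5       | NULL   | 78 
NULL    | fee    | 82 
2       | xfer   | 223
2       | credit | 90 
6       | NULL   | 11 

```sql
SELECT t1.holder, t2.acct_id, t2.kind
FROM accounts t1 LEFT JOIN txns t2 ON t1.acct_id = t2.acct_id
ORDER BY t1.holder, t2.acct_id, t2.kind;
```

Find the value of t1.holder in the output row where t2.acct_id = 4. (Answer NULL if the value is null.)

LEFT JOIN keeps every row from `accounts`; unmatched rows get NULL for `txns`'s columns.
Matching on t1.acct_id = t2.acct_id. A NULL in a compared column never satisfies the condition.
- t1 row (acct_id=7): no match → kept, t2 columns NULL.
- t1 row (acct_id=1): no match → kept, t2 columns NULL.
- t1 row (acct_id=6): matches 1 t2 row(s) → 1 output row(s).
- t1 row (acct_id=7): no match → kept, t2 columns NULL.
- t1 row (acct_id=5): matches 2 t2 row(s) → 2 output row(s).
- t1 row (acct_id=7): no match → kept, t2 columns NULL.
- t1 row (acct_id=6): matches 1 t2 row(s) → 1 output row(s).
- t1 row (acct_id=4): matches 1 t2 row(s) → 1 output row(s).

Carol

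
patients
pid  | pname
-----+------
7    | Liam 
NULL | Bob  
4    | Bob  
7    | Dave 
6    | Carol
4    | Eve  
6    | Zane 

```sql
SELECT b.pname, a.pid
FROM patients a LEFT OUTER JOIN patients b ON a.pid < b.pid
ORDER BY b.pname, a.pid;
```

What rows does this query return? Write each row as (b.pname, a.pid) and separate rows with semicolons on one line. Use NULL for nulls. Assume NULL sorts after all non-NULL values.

(Carol, 4); (Carol, 4); (Dave, 4); (Dave, 4); (Dave, 6); (Dave, 6); (Liam, 4); (Liam, 4); (Liam, 6); (Liam, 6); (Zane, 4); (Zane, 4); (NULL, 7); (NULL, 7); (NULL, NULL)

LEFT JOIN keeps every row from `patients a`; unmatched rows get NULL for `patients b`'s columns.
Matching on a.pid < b.pid. A NULL in a compared column never satisfies the condition.
Matched pairs: 12; unmatched a rows kept: 3.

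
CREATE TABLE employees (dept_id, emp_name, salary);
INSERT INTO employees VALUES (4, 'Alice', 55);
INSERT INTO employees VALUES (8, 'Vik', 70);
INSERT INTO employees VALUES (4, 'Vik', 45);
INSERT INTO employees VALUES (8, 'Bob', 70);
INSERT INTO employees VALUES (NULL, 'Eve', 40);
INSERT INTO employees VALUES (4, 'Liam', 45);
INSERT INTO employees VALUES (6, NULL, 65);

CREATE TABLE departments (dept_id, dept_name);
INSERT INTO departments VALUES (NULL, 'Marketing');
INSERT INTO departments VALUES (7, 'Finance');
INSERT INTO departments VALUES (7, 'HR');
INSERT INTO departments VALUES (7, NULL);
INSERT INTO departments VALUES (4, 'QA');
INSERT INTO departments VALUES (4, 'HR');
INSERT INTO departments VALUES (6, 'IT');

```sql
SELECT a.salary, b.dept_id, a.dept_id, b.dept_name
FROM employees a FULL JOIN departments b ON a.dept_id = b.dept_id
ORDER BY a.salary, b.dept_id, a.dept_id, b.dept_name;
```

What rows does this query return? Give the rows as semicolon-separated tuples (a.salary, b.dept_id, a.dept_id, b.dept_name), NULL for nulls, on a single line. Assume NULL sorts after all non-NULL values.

(40, NULL, NULL, NULL); (45, 4, 4, HR); (45, 4, 4, HR); (45, 4, 4, QA); (45, 4, 4, QA); (55, 4, 4, HR); (55, 4, 4, QA); (65, 6, 6, IT); (70, NULL, 8, NULL); (70, NULL, 8, NULL); (NULL, 7, NULL, Finance); (NULL, 7, NULL, HR); (NULL, 7, NULL, NULL); (NULL, NULL, NULL, Marketing)

FULL OUTER JOIN keeps every row from both sides; unmatched rows get NULL for the other side's columns.
Matching on a.dept_id = b.dept_id. A NULL in a compared column never satisfies the condition.
- a[0] dept_id=4 → 2 match(es) in b → 2 row(s).
- a[1] dept_id=8 → no match; kept with NULLs on the b side.
- a[2] dept_id=4 → 2 match(es) in b → 2 row(s).
- a[3] dept_id=8 → no match; kept with NULLs on the b side.
- a[4] dept_id=NULL → no match; kept with NULLs on the b side.
- a[5] dept_id=4 → 2 match(es) in b → 2 row(s).
- a[6] dept_id=6 → 1 match(es) in b → 1 row(s).
- 4 row(s) from b found no a partner → padded with NULL.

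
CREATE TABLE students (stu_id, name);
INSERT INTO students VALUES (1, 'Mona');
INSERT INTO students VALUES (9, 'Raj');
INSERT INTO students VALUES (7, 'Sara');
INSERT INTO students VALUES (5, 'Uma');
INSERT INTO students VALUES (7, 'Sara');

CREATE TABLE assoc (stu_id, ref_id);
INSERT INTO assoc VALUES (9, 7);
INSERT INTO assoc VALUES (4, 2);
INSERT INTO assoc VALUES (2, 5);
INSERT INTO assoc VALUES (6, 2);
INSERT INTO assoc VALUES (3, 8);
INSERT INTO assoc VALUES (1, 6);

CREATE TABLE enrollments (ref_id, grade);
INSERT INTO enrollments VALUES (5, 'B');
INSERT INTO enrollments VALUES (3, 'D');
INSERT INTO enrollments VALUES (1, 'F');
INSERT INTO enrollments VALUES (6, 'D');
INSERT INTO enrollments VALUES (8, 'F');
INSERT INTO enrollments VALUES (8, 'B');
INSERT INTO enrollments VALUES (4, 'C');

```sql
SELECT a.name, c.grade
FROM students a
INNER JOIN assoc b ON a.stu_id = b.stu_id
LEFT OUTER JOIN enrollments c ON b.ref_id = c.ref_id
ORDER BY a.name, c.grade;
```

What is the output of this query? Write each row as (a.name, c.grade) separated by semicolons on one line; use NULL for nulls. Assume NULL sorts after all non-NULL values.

Step 1 — a INNER JOIN b on stu_id → 2 row(s).
Then LEFT JOIN `enrollments c` on ref_id: each of those 2 rows is kept; rows whose b.ref_id has no match in c get NULL for c's columns.

(Mona, D); (Raj, NULL)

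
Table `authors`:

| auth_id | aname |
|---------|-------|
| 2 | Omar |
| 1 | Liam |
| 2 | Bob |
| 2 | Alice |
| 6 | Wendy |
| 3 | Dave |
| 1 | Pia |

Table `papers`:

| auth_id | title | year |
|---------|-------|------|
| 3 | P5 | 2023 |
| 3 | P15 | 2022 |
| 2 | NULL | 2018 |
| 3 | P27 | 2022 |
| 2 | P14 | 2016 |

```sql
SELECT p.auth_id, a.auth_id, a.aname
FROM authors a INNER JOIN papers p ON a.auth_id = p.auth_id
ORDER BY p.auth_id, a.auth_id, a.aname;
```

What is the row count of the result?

9

INNER JOIN keeps only pairs where the ON condition holds.
Matching on a.auth_id = p.auth_id.
- a (auth_id=2) pairs with 2 row(s) of p.
- a (auth_id=1) has no partner → excluded.
- a (auth_id=2) pairs with 2 row(s) of p.
- a (auth_id=2) pairs with 2 row(s) of p.
- a (auth_id=6) has no partner → excluded.
- a (auth_id=3) pairs with 3 row(s) of p.
- a (auth_id=1) has no partner → excluded.
Total: 9 rows.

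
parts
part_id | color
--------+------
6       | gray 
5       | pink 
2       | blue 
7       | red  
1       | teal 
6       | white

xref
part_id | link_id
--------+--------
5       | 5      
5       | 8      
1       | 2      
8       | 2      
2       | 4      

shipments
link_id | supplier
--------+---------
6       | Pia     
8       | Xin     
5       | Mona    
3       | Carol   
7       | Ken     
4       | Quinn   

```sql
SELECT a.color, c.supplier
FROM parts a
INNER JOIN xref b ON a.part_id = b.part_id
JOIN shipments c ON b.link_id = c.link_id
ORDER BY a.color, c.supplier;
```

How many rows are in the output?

3

Step 1 — a INNER JOIN b on part_id → 4 row(s).
Then INNER JOIN `shipments c` on link_id: keep only rows whose b.link_id appears in c.
Result: 3 row(s).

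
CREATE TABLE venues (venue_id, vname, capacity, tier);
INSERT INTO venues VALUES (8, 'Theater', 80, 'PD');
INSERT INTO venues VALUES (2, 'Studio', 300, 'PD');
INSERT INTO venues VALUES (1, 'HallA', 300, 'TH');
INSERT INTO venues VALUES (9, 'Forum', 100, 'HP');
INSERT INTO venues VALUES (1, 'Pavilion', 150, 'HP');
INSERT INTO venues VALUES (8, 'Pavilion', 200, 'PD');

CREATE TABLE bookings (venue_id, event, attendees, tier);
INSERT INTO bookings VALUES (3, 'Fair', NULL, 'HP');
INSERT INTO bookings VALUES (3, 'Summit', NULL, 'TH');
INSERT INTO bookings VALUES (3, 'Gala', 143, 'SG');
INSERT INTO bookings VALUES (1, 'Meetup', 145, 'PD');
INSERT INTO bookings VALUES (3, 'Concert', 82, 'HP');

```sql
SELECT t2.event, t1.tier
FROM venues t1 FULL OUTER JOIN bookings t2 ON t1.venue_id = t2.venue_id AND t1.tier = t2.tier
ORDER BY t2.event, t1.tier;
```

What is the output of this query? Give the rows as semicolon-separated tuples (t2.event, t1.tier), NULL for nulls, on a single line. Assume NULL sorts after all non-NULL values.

FULL OUTER JOIN keeps every row from both sides; unmatched rows get NULL for the other side's columns.
Matching on t1.venue_id = t2.venue_id AND t1.tier = t2.tier.
Matched pairs: 0; unmatched t1 rows kept: 6; unmatched t2 rows kept: 5.

(Concert, NULL); (Fair, NULL); (Gala, NULL); (Meetup, NULL); (Summit, NULL); (NULL, HP); (NULL, HP); (NULL, PD); (NULL, PD); (NULL, PD); (NULL, TH)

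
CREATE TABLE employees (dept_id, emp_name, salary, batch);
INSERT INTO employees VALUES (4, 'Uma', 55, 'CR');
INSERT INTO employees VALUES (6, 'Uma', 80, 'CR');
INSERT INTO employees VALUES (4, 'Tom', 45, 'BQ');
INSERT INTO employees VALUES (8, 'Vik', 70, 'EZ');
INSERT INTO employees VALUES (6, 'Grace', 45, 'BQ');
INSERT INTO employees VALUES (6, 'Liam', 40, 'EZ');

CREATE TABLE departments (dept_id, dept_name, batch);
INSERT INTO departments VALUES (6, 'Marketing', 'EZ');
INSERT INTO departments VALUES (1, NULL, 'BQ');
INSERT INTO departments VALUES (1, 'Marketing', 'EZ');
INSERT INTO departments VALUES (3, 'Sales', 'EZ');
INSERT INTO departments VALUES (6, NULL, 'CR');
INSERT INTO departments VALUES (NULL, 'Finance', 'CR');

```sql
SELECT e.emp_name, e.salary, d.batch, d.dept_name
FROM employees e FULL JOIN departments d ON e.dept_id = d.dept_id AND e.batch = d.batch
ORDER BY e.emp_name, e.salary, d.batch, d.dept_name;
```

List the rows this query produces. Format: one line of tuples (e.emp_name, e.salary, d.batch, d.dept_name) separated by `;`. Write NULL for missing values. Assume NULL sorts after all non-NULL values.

(Grace, 45, NULL, NULL); (Liam, 40, EZ, Marketing); (Tom, 45, NULL, NULL); (Uma, 55, NULL, NULL); (Uma, 80, CR, NULL); (Vik, 70, NULL, NULL); (NULL, NULL, BQ, NULL); (NULL, NULL, CR, Finance); (NULL, NULL, EZ, Marketing); (NULL, NULL, EZ, Sales)

FULL OUTER JOIN keeps every row from both sides; unmatched rows get NULL for the other side's columns.
Matching on e.dept_id = d.dept_id AND e.batch = d.batch. A NULL in a compared column never satisfies the condition.
- e (dept_id=4, batch=CR) has no partner → padded with NULL.
- e (dept_id=6, batch=CR) pairs with 1 row(s) of d.
- e (dept_id=4, batch=BQ) has no partner → padded with NULL.
- e (dept_id=8, batch=EZ) has no partner → padded with NULL.
- e (dept_id=6, batch=BQ) has no partner → padded with NULL.
- e (dept_id=6, batch=EZ) pairs with 1 row(s) of d.
- 4 row(s) from d found no e partner → padded with NULL.
After projecting and ordering:
e.emp_name | e.salary | d.batch | d.dept_name
Grace | 45 | NULL | NULL
Liam | 40 | EZ | Marketing
Tom | 45 | NULL | NULL
Uma | 55 | NULL | NULL
Uma | 80 | CR | NULL
Vik | 70 | NULL | NULL
NULL | NULL | BQ | NULL
NULL | NULL | CR | Finance
NULL | NULL | EZ | Marketing
NULL | NULL | EZ | Sales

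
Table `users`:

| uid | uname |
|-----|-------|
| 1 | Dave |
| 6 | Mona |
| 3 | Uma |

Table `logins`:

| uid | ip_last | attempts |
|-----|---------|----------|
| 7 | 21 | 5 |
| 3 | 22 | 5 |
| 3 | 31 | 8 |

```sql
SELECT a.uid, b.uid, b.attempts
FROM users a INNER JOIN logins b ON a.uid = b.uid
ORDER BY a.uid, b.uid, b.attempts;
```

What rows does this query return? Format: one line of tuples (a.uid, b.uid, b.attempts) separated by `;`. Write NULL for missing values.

(3, 3, 5); (3, 3, 8)

INNER JOIN keeps only pairs where the ON condition holds.
Matching on a.uid = b.uid.
Matched pairs: 2.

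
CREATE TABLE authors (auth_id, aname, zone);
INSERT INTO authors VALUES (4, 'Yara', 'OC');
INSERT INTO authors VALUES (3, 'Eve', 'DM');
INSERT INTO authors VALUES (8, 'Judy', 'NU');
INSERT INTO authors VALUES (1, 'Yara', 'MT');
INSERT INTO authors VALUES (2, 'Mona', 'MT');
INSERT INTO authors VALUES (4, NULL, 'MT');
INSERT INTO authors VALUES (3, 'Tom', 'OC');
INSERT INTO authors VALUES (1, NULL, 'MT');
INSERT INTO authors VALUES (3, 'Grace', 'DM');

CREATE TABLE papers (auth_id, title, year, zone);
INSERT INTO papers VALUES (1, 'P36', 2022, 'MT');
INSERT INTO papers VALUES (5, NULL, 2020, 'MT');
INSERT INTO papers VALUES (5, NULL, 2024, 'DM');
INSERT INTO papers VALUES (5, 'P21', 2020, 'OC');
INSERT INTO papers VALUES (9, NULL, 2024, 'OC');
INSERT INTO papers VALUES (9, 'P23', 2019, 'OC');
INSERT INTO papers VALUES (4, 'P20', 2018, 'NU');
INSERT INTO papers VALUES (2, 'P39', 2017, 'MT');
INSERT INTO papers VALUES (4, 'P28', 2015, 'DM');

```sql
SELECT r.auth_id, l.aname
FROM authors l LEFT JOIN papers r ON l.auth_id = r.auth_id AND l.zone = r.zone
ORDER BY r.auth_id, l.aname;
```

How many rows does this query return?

9

LEFT JOIN keeps every row from `authors`; unmatched rows get NULL for `papers`'s columns.
Matching on l.auth_id = r.auth_id AND l.zone = r.zone.
Matched pairs: 3; unmatched l rows kept: 6.
Total: 3 matched + 6 padded = 9 rows.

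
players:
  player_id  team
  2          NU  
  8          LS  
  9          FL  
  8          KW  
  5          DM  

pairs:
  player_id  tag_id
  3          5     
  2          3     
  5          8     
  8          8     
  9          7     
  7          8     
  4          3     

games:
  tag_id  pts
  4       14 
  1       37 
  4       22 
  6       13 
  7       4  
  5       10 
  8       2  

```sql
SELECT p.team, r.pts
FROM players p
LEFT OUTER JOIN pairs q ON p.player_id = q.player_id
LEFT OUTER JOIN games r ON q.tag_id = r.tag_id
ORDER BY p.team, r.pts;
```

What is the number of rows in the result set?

5

Step 1 — p LEFT JOIN q on player_id → 5 row(s).
Then LEFT JOIN `games r` on tag_id: each of those 5 rows is kept; rows whose q.tag_id has no match in r get NULL for r's columns.
Result: 5 row(s).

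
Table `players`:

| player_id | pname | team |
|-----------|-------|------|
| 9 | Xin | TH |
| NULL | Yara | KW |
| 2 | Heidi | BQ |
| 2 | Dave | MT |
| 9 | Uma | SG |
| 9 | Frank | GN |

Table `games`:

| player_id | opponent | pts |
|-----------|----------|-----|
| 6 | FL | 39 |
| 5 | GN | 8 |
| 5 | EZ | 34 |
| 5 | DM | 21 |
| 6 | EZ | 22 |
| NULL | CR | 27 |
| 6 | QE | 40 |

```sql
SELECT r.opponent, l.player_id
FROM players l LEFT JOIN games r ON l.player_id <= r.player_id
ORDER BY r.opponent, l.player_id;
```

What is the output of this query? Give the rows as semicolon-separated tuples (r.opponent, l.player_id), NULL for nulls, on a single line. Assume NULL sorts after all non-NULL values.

(DM, 2); (DM, 2); (EZ, 2); (EZ, 2); (EZ, 2); (EZ, 2); (FL, 2); (FL, 2); (GN, 2); (GN, 2); (QE, 2); (QE, 2); (NULL, 9); (NULL, 9); (NULL, 9); (NULL, NULL)

LEFT JOIN keeps every row from `players`; unmatched rows get NULL for `games`'s columns.
Matching on l.player_id <= r.player_id. A NULL in a compared column never satisfies the condition.
Matched pairs: 12; unmatched l rows kept: 4.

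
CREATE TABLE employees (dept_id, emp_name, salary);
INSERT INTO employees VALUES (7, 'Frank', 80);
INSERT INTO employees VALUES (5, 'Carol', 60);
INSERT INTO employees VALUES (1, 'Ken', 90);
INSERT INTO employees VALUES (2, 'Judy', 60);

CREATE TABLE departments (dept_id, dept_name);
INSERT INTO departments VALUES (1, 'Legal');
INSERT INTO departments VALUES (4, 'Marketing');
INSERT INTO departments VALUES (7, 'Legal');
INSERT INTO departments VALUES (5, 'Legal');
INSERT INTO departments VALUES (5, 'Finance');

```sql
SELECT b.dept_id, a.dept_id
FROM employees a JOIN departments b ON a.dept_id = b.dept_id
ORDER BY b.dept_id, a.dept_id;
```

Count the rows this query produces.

INNER JOIN keeps only pairs where the ON condition holds.
Matching on a.dept_id = b.dept_id.
Matched pairs: 4.
Total: 4 rows.

4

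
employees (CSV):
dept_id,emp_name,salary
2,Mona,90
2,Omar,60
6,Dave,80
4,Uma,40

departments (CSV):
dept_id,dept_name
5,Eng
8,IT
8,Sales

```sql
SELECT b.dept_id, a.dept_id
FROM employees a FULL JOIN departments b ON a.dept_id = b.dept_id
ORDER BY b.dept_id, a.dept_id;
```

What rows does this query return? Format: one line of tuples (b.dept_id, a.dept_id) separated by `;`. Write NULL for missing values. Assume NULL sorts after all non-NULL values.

FULL OUTER JOIN keeps every row from both sides; unmatched rows get NULL for the other side's columns.
Matching on a.dept_id = b.dept_id.
Matched pairs: 0; unmatched a rows kept: 4; unmatched b rows kept: 3.

(5, NULL); (8, NULL); (8, NULL); (NULL, 2); (NULL, 2); (NULL, 4); (NULL, 6)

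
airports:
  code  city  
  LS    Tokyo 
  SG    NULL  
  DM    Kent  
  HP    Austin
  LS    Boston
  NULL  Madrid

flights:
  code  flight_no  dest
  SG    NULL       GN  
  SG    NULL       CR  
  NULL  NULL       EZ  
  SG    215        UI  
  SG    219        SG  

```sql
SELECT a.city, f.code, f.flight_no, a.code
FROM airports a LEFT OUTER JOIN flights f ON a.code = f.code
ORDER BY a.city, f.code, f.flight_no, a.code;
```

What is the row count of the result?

9

LEFT JOIN keeps every row from `airports`; unmatched rows get NULL for `flights`'s columns.
Matching on a.code = f.code. A NULL in a compared column never satisfies the condition.
Matched pairs: 4; unmatched a rows kept: 5.
Total: 4 matched + 5 padded = 9 rows.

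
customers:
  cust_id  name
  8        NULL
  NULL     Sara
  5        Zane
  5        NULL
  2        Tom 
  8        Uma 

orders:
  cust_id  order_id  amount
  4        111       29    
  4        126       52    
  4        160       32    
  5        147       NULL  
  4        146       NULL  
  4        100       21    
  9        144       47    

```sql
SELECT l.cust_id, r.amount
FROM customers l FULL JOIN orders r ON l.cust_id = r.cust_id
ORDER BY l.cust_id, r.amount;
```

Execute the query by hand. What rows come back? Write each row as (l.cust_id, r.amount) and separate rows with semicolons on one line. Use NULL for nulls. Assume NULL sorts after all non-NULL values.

(2, NULL); (5, NULL); (5, NULL); (8, NULL); (8, NULL); (NULL, 21); (NULL, 29); (NULL, 32); (NULL, 47); (NULL, 52); (NULL, NULL); (NULL, NULL)

FULL OUTER JOIN keeps every row from both sides; unmatched rows get NULL for the other side's columns.
Matching on l.cust_id = r.cust_id. A NULL in a compared column never satisfies the condition.
Matched pairs: 2; unmatched l rows kept: 4; unmatched r rows kept: 6.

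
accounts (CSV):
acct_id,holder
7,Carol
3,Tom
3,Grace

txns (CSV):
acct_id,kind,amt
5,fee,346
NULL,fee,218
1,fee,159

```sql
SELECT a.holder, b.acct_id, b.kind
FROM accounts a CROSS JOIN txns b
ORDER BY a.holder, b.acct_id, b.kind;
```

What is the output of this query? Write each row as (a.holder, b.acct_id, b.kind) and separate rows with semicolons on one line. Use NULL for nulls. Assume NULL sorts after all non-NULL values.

(Carol, 1, fee); (Carol, 5, fee); (Carol, NULL, fee); (Grace, 1, fee); (Grace, 5, fee); (Grace, NULL, fee); (Tom, 1, fee); (Tom, 5, fee); (Tom, NULL, fee)

CROSS JOIN pairs every row of `accounts` with every row of `txns`: 3 × 3 = 9 rows.
After projecting and ordering:
a.holder | b.acct_id | b.kind
Carol | 1 | fee
Carol | 5 | fee
Carol | NULL | fee
Grace | 1 | fee
Grace | 5 | fee
Grace | NULL | fee
Tom | 1 | fee
Tom | 5 | fee
Tom | NULL | fee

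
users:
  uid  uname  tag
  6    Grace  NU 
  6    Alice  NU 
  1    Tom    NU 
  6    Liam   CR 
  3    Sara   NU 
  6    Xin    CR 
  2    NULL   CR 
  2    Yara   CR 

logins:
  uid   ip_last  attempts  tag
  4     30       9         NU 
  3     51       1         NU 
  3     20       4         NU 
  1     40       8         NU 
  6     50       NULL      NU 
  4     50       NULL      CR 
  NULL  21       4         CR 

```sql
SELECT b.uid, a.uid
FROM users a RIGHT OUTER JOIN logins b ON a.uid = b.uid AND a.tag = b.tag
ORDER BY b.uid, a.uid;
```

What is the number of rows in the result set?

8

RIGHT JOIN keeps every row from `logins`; unmatched rows get NULL for `users`'s columns.
Matching on a.uid = b.uid AND a.tag = b.tag. A NULL in a compared column never satisfies the condition.
Matched pairs: 5; unmatched b rows kept: 3.
Total: 5 matched + 3 padded = 8 rows.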